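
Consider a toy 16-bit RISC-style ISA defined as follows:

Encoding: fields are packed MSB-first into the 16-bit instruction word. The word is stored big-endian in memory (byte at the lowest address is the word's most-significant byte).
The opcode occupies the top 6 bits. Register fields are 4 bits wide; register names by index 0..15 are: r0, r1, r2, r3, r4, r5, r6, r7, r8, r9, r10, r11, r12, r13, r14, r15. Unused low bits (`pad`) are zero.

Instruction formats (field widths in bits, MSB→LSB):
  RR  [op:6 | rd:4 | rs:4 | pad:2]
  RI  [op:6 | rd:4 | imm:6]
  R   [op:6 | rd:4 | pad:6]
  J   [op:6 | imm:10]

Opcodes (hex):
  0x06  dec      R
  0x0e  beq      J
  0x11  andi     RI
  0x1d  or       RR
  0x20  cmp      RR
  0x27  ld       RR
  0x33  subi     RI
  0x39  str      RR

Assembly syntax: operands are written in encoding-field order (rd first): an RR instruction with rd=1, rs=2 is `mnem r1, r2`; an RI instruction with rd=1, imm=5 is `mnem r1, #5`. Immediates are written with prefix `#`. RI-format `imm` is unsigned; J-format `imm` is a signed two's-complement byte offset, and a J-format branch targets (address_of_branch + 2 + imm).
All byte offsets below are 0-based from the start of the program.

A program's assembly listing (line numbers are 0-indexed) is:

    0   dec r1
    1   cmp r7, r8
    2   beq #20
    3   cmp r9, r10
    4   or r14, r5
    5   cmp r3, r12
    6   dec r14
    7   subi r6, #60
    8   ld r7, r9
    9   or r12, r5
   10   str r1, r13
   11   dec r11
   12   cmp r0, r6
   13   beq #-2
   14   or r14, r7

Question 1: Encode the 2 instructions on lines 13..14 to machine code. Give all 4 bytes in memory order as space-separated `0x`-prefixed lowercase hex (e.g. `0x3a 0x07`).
0x3b 0xfe 0x77 0x9c

13. beq fields op=0xe:6|imm=-2:10 → word 3bfeh → 3b fe
14. or fields op=0x1d:6|rd=14:4|rs=7:4|pad=0:2 → word 779ch → 77 9c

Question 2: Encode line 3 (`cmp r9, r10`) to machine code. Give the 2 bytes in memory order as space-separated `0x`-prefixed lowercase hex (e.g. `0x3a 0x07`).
0x82 0x68

L3: cmp op=0x20:6|rd=9:4|rs=10:4|pad=0:2 ⇒ 0x8268 ⇒ big 82 68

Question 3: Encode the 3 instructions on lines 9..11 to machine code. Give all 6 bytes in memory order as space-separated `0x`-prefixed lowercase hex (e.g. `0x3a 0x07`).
0x77 0x14 0xe4 0x74 0x1a 0xc0

L9: or op=0x1d:6|rd=12:4|rs=5:4|pad=0:2 ⇒ 0x7714 ⇒ big 77 14
L10: str op=0x39:6|rd=1:4|rs=13:4|pad=0:2 ⇒ 0xe474 ⇒ big e4 74
L11: dec op=0x6:6|rd=11:4|pad=0:6 ⇒ 0x1ac0 ⇒ big 1a c0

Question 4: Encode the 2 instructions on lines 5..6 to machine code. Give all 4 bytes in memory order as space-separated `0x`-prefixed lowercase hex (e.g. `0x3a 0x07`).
5. cmp fields op=0x20:6|rd=3:4|rs=12:4|pad=0:2 → word 80f0h → 80 f0
6. dec fields op=0x6:6|rd=14:4|pad=0:6 → word 1b80h → 1b 80

0x80 0xf0 0x1b 0x80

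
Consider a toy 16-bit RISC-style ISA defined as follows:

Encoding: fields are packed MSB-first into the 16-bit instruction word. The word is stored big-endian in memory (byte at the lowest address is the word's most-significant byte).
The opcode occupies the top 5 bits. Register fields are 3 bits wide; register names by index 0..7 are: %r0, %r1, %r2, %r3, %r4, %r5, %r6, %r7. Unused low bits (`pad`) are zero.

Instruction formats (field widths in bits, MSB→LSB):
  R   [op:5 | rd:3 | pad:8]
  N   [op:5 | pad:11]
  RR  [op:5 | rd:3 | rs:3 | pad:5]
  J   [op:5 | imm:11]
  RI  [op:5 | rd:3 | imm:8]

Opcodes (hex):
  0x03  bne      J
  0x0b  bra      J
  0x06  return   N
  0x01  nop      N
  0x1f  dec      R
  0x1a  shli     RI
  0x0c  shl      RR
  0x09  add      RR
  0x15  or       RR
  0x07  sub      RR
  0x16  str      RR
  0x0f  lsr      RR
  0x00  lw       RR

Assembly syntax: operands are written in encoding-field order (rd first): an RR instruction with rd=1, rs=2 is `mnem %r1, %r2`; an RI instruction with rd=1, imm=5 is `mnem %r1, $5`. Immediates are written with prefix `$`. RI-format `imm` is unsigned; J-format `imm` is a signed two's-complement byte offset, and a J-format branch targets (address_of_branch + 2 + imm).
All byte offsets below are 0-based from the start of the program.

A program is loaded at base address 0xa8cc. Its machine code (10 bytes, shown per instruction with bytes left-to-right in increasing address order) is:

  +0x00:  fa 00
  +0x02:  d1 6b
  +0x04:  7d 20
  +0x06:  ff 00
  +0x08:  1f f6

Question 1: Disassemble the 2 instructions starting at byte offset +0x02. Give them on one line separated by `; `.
shli %r1, $107; lsr %r5, %r1

off 0x02: read d1 6b as big → 0xd16b
  top 5b → 0x1a → shli [RI]
  rd@[10:8]=0x1 ⇒ %r1
  imm@[7:0]=0x6b ⇒ $107
off 0x04: read 7d 20 as big → 0x7d20
  top 5b → 0xf → lsr [RR]
  rd@[10:8]=0x5 ⇒ %r5
  rs@[7:5]=0x1 ⇒ %r1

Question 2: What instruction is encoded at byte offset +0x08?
off 0x08: read 1f f6 as big → 0x1ff6
  op=0x1ff6>>11=0x3 ⇒ bne (J)
  [10:0] imm=2038 (s11→-10) = $-10

bne $-10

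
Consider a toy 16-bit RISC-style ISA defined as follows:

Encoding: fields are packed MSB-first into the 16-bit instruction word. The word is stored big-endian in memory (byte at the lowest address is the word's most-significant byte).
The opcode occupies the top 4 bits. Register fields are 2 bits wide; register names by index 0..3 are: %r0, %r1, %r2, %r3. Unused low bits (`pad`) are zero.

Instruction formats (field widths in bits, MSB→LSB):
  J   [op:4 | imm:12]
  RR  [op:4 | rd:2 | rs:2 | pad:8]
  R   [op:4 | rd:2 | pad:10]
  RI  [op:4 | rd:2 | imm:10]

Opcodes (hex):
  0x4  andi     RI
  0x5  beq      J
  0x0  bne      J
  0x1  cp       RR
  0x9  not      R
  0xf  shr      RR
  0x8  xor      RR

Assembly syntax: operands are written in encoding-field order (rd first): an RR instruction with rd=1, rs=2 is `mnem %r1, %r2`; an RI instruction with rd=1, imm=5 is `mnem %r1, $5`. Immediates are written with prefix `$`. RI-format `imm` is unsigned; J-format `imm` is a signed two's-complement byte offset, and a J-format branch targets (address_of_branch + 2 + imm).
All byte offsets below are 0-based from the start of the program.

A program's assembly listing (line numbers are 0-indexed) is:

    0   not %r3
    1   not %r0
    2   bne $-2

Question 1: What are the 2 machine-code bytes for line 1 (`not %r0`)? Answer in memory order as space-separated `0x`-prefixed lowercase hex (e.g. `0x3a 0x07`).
line 1 (not): pack op=0x9:4|rd=0:2|pad=0:10 = 0x9000; big→ 90 00

0x90 0x00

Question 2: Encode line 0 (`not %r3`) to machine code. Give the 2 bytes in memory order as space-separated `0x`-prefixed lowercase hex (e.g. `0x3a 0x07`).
line 0 (not): pack op=0x9:4|rd=3:2|pad=0:10 = 0x9c00; big→ 9c 00

0x9c 0x00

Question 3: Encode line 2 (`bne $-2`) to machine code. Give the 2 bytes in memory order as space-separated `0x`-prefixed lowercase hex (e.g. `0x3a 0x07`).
0x0f 0xfe

line 2 (bne): pack op=0x0:4|imm=-2:12 = 0x0ffe; big→ 0f fe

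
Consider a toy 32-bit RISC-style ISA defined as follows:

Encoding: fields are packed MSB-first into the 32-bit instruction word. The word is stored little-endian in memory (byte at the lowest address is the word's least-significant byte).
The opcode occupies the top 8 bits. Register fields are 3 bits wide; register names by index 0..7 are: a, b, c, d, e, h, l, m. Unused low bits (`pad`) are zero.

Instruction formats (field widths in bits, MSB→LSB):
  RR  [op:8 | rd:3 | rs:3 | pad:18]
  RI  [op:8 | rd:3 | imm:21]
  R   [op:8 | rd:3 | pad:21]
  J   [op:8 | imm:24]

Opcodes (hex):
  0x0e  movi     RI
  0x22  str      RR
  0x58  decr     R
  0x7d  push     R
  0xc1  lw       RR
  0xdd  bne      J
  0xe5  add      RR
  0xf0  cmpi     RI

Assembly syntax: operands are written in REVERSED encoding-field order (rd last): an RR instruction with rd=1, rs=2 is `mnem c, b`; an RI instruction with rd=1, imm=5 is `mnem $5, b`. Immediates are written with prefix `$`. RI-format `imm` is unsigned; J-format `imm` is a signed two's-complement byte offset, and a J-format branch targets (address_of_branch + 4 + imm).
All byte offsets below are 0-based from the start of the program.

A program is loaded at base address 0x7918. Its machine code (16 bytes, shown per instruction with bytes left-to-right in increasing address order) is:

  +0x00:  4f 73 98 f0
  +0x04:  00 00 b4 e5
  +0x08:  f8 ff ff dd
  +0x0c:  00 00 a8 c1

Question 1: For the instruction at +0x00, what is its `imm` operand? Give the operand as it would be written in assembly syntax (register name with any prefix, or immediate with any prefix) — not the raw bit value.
@+00  little-endian(4f 73 98 f0) = 0xf098734f
  opcode bits[31:24]=0xf0: cmpi/RI
  rd@[23:21]=0x4 ⇒ e
  imm@[20:0]=0x18734f ⇒ $1602383

$1602383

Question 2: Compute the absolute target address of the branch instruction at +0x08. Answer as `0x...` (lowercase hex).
0x791c

off 0x08: read f8 ff ff dd as little → 0xddfffff8
  opcode bits[31:24]=0xdd: bne/J
  imm: (w>>0)&0xffffff=0xfffff8 (s24→-8) → $-8
  target = base 0x7918 + off 0x08 + 4 + imm -8 = 0x791c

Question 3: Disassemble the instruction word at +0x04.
add h, h

[04] 00 00 b4 e5 → 0xe5b40000
  top 8b → 0xe5 → add [RR]
  [23:21] rd=5 = h
  [20:18] rs=5 = h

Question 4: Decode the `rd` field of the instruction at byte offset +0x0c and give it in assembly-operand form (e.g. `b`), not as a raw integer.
@+0c  little-endian(00 00 a8 c1) = 0xc1a80000
  top 8b → 0xc1 → lw [RR]
  [23:21] rd=5 = h
  [20:18] rs=2 = c

h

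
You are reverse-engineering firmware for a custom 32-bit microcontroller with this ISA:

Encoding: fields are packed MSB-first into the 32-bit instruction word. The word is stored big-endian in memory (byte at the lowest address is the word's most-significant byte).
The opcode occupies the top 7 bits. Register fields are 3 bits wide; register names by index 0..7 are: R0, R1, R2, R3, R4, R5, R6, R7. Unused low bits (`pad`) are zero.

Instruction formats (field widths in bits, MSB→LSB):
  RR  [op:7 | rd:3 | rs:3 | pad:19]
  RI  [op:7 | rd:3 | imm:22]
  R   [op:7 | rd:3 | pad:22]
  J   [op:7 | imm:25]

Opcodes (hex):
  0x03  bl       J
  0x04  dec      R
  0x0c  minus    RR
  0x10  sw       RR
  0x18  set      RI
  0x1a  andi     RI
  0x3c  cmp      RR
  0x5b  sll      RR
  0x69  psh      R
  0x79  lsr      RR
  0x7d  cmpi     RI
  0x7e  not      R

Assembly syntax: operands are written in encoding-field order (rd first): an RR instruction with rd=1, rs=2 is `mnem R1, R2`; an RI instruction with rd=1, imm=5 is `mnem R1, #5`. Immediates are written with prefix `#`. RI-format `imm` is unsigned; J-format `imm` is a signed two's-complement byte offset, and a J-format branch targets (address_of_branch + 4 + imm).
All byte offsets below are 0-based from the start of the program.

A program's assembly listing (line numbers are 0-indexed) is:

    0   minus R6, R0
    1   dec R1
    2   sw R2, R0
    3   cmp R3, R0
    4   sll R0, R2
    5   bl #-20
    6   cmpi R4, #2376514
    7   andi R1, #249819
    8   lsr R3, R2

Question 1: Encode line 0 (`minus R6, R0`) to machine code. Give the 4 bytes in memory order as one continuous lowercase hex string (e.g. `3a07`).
0. minus fields op=0xc:7|rd=6:3|rs=0:3|pad=0:19 → word 19800000h → 19 80 00 00

19800000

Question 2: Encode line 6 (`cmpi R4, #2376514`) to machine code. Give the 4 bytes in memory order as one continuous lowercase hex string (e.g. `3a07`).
L6: cmpi op=0x7d:7|rd=4:3|imm=2376514:22 ⇒ 0xfb244342 ⇒ big fb 24 43 42

fb244342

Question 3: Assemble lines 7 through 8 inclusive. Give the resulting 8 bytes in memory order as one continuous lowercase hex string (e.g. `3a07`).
L7: andi op=0x1a:7|rd=1:3|imm=249819:22 ⇒ 0x3443cfdb ⇒ big 34 43 cf db
L8: lsr op=0x79:7|rd=3:3|rs=2:3|pad=0:19 ⇒ 0xf2d00000 ⇒ big f2 d0 00 00

3443cfdbf2d00000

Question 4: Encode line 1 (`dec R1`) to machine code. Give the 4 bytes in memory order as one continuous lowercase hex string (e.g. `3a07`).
L1: dec op=0x4:7|rd=1:3|pad=0:22 ⇒ 0x08400000 ⇒ big 08 40 00 00

08400000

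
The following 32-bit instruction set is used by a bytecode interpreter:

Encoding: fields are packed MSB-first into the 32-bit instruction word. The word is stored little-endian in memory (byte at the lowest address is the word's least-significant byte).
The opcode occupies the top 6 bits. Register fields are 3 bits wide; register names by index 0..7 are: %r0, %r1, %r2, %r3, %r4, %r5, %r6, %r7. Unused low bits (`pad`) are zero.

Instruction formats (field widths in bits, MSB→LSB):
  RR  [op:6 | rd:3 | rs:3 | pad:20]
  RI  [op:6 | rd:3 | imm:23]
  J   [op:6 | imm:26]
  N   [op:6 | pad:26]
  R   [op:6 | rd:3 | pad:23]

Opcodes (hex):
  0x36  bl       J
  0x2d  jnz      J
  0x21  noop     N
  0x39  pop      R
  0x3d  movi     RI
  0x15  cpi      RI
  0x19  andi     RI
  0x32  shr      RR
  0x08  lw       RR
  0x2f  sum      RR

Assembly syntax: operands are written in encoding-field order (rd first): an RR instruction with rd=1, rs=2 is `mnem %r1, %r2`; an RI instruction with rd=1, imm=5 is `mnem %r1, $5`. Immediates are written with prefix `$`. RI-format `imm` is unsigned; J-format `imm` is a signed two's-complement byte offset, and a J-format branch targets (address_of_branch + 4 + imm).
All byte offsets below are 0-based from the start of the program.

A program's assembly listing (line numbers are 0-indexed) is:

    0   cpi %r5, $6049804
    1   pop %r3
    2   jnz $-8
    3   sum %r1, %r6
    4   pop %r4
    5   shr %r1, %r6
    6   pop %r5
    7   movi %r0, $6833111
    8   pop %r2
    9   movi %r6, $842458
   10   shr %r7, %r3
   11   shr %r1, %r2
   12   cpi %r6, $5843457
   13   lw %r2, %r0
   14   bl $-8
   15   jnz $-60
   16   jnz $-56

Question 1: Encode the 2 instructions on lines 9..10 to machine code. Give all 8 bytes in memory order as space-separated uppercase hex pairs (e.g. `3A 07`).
L9: movi op=0x3d:6|rd=6:3|imm=842458:23 ⇒ 0xf70cdada ⇒ little da da 0c f7
L10: shr op=0x32:6|rd=7:3|rs=3:3|pad=0:20 ⇒ 0xcbb00000 ⇒ little 00 00 b0 cb

DA DA 0C F7 00 00 B0 CB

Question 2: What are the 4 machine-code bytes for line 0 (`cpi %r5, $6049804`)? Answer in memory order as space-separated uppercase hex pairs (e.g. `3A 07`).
0C 50 DC 56

line 0 (cpi): pack op=0x15:6|rd=5:3|imm=6049804:23 = 0x56dc500c; little→ 0c 50 dc 56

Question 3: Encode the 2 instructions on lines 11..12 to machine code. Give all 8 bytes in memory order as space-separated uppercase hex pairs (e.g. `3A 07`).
00 00 A0 C8 01 2A 59 57

line 11 (shr): pack op=0x32:6|rd=1:3|rs=2:3|pad=0:20 = 0xc8a00000; little→ 00 00 a0 c8
line 12 (cpi): pack op=0x15:6|rd=6:3|imm=5843457:23 = 0x57592a01; little→ 01 2a 59 57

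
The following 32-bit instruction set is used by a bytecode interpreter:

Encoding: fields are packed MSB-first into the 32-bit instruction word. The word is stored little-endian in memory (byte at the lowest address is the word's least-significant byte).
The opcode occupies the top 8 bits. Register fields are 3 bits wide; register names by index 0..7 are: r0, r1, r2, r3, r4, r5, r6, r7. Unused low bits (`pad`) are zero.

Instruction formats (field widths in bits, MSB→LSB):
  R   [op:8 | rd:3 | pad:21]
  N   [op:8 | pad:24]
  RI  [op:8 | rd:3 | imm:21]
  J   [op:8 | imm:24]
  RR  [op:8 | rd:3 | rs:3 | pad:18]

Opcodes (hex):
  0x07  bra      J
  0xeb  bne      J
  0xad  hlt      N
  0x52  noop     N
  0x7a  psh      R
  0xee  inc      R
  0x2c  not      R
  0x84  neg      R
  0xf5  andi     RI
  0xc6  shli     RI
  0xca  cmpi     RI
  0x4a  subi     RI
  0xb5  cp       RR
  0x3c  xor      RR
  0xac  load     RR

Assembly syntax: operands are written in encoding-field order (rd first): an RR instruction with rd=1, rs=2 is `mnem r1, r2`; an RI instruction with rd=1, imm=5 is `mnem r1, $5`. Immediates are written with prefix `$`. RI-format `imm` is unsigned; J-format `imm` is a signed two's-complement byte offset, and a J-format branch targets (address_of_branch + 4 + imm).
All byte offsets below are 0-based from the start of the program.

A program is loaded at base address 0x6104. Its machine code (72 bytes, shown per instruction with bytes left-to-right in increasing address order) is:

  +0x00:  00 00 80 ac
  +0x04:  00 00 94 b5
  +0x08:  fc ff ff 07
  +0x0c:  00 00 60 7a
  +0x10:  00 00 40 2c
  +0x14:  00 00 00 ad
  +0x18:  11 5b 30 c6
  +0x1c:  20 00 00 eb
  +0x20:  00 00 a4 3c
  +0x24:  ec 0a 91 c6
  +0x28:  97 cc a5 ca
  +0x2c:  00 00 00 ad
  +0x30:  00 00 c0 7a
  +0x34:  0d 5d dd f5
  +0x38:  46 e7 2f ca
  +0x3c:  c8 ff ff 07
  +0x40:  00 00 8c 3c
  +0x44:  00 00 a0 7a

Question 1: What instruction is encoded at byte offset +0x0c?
psh r3

[0c] 00 00 60 7a → 0x7a600000
  op=0x7a600000>>24=0x7a ⇒ psh (R)
  rd@[23:21]=0x3 ⇒ r3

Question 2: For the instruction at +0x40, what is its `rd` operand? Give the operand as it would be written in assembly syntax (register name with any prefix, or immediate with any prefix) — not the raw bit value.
r4

[40] 00 00 8c 3c → 0x3c8c0000
  top 8b → 0x3c → xor [RR]
  rd@[23:21]=0x4 ⇒ r4
  rs@[20:18]=0x3 ⇒ r3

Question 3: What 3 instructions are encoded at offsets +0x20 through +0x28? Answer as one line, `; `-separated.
xor r5, r1; shli r4, $1116908; cmpi r5, $380055

+0x20: 00 00 a4 3c ⇒ word 0x3ca40000 (little)
  op=0x3ca40000>>24=0x3c ⇒ xor (RR)
  [23:21] rd=5 = r5
  [20:18] rs=1 = r1
+0x24: ec 0a 91 c6 ⇒ word 0xc6910aec (little)
  op=0xc6910aec>>24=0xc6 ⇒ shli (RI)
  [23:21] rd=4 = r4
  [20:0] imm=1116908 = $1116908
+0x28: 97 cc a5 ca ⇒ word 0xcaa5cc97 (little)
  op=0xcaa5cc97>>24=0xca ⇒ cmpi (RI)
  [23:21] rd=5 = r5
  [20:0] imm=380055 = $380055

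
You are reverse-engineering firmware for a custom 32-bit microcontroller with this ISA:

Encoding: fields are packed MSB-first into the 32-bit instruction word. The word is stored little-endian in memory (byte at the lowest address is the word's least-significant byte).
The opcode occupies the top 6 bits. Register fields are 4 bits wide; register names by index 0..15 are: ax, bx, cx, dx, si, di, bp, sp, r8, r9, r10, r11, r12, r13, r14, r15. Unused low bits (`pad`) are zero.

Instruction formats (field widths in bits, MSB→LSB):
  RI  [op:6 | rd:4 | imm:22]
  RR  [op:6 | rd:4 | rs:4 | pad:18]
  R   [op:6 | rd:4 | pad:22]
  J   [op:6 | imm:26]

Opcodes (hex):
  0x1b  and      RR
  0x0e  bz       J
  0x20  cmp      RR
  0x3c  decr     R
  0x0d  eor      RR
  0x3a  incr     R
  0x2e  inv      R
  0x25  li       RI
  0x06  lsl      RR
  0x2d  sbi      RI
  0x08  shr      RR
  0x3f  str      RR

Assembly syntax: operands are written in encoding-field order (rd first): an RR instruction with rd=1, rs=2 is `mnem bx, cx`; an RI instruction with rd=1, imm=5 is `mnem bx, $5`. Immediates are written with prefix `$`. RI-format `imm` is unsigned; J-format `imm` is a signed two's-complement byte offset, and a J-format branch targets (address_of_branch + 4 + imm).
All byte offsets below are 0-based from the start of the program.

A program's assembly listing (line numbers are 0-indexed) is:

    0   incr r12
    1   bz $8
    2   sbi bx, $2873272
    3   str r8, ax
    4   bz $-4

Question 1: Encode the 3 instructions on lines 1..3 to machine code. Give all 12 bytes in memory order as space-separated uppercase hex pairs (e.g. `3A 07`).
1. bz fields op=0xe:6|imm=8:26 → word 38000008h → 08 00 00 38
2. sbi fields op=0x2d:6|rd=1:4|imm=2873272:22 → word b46bd7b8h → b8 d7 6b b4
3. str fields op=0x3f:6|rd=8:4|rs=0:4|pad=0:18 → word fe000000h → 00 00 00 fe

08 00 00 38 B8 D7 6B B4 00 00 00 FE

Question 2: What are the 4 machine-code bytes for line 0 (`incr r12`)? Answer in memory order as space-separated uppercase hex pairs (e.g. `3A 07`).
L0: incr op=0x3a:6|rd=12:4|pad=0:22 ⇒ 0xeb000000 ⇒ little 00 00 00 eb

00 00 00 EB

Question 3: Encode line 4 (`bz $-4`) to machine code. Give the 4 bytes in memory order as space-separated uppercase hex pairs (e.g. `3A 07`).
FC FF FF 3B

4. bz fields op=0xe:6|imm=-4:26 → word 3bfffffch → fc ff ff 3b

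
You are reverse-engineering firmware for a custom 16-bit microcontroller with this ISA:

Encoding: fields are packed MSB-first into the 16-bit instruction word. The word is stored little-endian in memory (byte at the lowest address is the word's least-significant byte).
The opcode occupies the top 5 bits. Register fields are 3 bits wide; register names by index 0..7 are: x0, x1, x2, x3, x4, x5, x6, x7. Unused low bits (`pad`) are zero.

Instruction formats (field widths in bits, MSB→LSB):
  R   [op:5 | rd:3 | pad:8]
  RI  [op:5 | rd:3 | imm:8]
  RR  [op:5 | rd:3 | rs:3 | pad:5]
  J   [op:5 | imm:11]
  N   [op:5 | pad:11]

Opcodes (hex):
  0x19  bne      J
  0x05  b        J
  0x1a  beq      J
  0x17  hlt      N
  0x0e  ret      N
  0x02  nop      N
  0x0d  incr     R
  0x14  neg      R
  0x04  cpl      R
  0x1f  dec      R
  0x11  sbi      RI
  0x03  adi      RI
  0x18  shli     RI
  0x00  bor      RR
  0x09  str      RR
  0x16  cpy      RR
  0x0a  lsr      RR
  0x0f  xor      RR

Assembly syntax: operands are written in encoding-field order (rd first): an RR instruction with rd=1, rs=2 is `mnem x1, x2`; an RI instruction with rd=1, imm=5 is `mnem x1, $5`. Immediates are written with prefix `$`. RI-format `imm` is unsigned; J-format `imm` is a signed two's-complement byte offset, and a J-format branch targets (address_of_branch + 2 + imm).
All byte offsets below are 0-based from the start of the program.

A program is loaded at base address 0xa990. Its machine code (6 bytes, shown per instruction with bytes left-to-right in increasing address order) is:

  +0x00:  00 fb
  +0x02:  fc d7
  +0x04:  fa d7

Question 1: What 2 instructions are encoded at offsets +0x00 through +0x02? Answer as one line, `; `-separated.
[00] 00 fb → 0xfb00
  top 5b → 0x1f → dec [R]
  [10:8] rd=3 = x3
[02] fc d7 → 0xd7fc
  top 5b → 0x1a → beq [J]
  [10:0] imm=2044 (s11→-4) = $-4

dec x3; beq $-4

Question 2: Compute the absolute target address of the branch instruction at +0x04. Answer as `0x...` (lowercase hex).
0xa990

@+04  little-endian(fa d7) = 0xd7fa
  op=0xd7fa>>11=0x1a ⇒ beq (J)
  [10:0] imm=2042 (s11→-6) = $-6
  target = base 0xa990 + off 0x04 + 2 + imm -6 = 0xa990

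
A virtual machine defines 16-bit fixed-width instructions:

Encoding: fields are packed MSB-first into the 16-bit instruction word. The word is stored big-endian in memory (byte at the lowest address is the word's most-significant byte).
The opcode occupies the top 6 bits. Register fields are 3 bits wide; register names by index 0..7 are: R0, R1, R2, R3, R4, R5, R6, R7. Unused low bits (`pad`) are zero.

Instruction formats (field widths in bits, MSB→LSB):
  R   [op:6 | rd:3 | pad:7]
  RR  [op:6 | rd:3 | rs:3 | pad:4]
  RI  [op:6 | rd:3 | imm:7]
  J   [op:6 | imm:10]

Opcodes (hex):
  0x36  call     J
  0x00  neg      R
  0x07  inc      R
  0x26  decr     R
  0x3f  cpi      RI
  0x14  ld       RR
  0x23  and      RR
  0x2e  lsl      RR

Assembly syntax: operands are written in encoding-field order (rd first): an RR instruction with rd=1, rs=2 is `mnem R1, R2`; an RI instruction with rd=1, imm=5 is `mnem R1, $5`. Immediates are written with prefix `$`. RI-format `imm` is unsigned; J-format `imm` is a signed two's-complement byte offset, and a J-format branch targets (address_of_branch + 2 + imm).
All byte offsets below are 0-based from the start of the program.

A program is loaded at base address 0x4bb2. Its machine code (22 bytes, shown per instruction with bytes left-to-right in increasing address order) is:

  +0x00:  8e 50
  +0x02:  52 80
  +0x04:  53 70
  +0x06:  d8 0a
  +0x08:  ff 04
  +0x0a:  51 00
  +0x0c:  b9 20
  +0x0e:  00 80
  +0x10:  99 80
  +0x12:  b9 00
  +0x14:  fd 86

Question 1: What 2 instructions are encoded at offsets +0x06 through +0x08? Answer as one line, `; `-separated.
+0x06: d8 0a ⇒ word 0xd80a (big)
  top 6b → 0x36 → call [J]
  [9:0] imm=10 = $10
+0x08: ff 04 ⇒ word 0xff04 (big)
  top 6b → 0x3f → cpi [RI]
  [9:7] rd=6 = R6
  [6:0] imm=4 = $4

call $10; cpi R6, $4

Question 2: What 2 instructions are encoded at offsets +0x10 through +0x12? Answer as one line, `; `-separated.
+0x10: 99 80 ⇒ word 0x9980 (big)
  top 6b → 0x26 → decr [R]
  rd: (w>>7)&0x7=0x3 → R3
+0x12: b9 00 ⇒ word 0xb900 (big)
  top 6b → 0x2e → lsl [RR]
  rd: (w>>7)&0x7=0x2 → R2
  rs: (w>>4)&0x7=0x0 → R0

decr R3; lsl R2, R0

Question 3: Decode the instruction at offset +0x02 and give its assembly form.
off 0x02: read 52 80 as big → 0x5280
  top 6b → 0x14 → ld [RR]
  rd: (w>>7)&0x7=0x5 → R5
  rs: (w>>4)&0x7=0x0 → R0

ld R5, R0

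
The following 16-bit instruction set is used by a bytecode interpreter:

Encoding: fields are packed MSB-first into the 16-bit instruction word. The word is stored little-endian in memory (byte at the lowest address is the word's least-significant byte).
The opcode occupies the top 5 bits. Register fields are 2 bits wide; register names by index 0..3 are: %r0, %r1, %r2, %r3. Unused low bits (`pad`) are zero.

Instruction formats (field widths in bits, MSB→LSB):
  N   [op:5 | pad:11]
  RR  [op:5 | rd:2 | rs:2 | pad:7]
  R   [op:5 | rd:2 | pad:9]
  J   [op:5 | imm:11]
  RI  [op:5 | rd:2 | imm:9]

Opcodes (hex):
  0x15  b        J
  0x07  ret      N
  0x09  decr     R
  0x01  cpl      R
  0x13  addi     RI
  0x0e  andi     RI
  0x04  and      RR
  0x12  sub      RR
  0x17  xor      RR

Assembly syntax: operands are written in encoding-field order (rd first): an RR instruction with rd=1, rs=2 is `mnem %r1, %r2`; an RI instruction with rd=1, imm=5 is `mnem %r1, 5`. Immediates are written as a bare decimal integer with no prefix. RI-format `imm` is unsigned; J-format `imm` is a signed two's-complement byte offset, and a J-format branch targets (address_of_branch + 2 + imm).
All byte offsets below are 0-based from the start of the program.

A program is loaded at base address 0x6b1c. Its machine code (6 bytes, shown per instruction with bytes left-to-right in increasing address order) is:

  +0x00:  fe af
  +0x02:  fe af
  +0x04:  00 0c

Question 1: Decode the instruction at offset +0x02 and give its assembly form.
b -2

@+02  little-endian(fe af) = 0xaffe
  top 5b → 0x15 → b [J]
  imm@[10:0]=0x7fe (s11→-2) ⇒ -2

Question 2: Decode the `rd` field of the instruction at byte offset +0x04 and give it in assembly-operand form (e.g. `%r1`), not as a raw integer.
%r2

[04] 00 0c → 0x0c00
  top 5b → 0x1 → cpl [R]
  rd: (w>>9)&0x3=0x2 → %r2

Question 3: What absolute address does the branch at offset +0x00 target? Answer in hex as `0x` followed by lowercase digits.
off 0x00: read fe af as little → 0xaffe
  top 5b → 0x15 → b [J]
  imm@[10:0]=0x7fe (s11→-2) ⇒ -2
  target = base 0x6b1c + off 0x00 + 2 + imm -2 = 0x6b1c

0x6b1c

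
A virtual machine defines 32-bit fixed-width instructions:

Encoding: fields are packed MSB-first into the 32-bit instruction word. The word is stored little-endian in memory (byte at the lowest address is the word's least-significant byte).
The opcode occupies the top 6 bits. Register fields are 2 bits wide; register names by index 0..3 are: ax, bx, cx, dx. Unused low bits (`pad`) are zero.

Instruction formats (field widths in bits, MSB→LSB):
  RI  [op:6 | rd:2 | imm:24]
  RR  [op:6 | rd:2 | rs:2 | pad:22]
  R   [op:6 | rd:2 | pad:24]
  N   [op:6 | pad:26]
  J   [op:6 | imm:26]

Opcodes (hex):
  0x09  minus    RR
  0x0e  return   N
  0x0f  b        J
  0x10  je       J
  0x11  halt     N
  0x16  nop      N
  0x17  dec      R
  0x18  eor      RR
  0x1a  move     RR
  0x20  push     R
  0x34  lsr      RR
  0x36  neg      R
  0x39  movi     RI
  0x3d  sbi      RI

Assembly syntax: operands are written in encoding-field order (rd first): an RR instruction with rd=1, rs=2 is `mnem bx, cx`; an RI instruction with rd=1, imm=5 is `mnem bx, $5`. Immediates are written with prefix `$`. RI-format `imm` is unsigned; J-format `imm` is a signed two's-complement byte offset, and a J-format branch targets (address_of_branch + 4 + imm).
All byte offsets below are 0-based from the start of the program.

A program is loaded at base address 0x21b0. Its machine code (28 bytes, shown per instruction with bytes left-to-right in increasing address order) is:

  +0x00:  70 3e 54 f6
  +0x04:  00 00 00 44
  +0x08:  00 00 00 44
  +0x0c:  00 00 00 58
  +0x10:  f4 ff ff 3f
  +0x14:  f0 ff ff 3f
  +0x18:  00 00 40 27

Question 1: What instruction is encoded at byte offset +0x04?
halt

+0x04: 00 00 00 44 ⇒ word 0x44000000 (little)
  opcode bits[31:26]=0x11: halt/N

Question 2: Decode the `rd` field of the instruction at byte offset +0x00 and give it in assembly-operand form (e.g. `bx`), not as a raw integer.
cx

off 0x00: read 70 3e 54 f6 as little → 0xf6543e70
  op=0xf6543e70>>26=0x3d ⇒ sbi (RI)
  [25:24] rd=2 = cx
  [23:0] imm=5521008 = $5521008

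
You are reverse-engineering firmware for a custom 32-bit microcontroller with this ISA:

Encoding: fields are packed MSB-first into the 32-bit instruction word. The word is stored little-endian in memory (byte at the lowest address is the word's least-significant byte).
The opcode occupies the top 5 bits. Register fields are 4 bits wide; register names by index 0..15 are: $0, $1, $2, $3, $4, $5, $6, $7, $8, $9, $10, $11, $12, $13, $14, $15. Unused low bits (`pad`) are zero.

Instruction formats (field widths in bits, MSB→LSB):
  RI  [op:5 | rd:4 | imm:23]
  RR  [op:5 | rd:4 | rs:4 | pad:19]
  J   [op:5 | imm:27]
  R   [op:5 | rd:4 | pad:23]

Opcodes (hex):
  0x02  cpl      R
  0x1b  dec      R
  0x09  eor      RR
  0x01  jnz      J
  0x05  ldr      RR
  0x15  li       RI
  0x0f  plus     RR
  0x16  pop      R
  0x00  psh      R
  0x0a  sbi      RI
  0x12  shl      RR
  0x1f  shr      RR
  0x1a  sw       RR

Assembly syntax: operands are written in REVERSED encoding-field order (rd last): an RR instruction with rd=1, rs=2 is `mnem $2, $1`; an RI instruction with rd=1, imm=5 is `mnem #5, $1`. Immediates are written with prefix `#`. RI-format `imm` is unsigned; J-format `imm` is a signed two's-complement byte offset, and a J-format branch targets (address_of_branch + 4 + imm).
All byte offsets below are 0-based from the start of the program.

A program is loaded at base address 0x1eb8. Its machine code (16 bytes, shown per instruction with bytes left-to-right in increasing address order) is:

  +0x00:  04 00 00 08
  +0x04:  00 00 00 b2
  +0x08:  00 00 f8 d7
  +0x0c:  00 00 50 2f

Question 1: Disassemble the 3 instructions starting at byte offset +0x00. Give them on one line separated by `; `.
+0x00: 04 00 00 08 ⇒ word 0x08000004 (little)
  top 5b → 0x1 → jnz [J]
  imm@[26:0]=0x4 ⇒ #4
+0x04: 00 00 00 b2 ⇒ word 0xb2000000 (little)
  top 5b → 0x16 → pop [R]
  rd@[26:23]=0x4 ⇒ $4
+0x08: 00 00 f8 d7 ⇒ word 0xd7f80000 (little)
  top 5b → 0x1a → sw [RR]
  rd@[26:23]=0xf ⇒ $15
  rs@[22:19]=0xf ⇒ $15

jnz #4; pop $4; sw $15, $15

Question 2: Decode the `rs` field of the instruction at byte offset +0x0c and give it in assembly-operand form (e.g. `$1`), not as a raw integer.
+0x0c: 00 00 50 2f ⇒ word 0x2f500000 (little)
  opcode bits[31:27]=0x5: ldr/RR
  rd: (w>>23)&0xf=0xe → $14
  rs: (w>>19)&0xf=0xa → $10

$10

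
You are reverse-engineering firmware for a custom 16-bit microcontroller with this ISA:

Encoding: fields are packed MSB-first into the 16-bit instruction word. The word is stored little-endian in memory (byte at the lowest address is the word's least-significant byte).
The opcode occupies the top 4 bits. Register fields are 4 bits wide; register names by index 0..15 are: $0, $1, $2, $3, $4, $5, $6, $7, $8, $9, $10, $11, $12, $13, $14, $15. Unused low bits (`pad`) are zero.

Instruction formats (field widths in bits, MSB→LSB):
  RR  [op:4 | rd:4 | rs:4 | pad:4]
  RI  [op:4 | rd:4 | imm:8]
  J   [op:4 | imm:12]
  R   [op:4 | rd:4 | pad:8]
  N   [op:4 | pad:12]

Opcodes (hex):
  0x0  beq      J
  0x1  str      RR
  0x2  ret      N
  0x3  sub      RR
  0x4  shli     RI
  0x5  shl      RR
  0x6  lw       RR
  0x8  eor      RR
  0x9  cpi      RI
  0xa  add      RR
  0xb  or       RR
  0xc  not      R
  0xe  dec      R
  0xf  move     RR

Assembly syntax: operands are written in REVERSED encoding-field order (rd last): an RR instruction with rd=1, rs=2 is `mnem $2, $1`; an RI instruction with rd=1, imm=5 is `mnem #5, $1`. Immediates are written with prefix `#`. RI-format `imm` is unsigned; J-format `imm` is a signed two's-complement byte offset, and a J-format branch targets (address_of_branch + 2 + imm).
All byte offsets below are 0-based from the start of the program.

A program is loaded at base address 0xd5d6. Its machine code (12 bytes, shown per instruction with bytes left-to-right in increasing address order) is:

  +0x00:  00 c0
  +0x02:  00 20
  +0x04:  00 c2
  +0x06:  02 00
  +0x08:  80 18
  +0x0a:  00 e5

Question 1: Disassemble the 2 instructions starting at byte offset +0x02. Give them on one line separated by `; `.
@+02  little-endian(00 20) = 0x2000
  opcode bits[15:12]=0x2: ret/N
@+04  little-endian(00 c2) = 0xc200
  opcode bits[15:12]=0xc: not/R
  rd: (w>>8)&0xf=0x2 → $2

ret; not $2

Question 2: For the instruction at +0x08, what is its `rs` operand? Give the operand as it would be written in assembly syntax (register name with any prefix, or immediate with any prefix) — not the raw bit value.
+0x08: 80 18 ⇒ word 0x1880 (little)
  op=0x1880>>12=0x1 ⇒ str (RR)
  rd: (w>>8)&0xf=0x8 → $8
  rs: (w>>4)&0xf=0x8 → $8

$8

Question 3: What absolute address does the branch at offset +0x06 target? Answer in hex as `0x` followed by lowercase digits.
0xd5e0

[06] 02 00 → 0x0002
  top 4b → 0x0 → beq [J]
  imm: (w>>0)&0xfff=0x2 → #2
  target = base 0xd5d6 + off 0x06 + 2 + imm 2 = 0xd5e0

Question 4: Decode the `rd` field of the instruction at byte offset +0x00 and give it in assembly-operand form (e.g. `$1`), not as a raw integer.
@+00  little-endian(00 c0) = 0xc000
  op=0xc000>>12=0xc ⇒ not (R)
  [11:8] rd=0 = $0

$0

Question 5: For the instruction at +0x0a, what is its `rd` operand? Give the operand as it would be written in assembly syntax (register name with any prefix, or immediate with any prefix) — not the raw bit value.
off 0x0a: read 00 e5 as little → 0xe500
  top 4b → 0xe → dec [R]
  rd@[11:8]=0x5 ⇒ $5

$5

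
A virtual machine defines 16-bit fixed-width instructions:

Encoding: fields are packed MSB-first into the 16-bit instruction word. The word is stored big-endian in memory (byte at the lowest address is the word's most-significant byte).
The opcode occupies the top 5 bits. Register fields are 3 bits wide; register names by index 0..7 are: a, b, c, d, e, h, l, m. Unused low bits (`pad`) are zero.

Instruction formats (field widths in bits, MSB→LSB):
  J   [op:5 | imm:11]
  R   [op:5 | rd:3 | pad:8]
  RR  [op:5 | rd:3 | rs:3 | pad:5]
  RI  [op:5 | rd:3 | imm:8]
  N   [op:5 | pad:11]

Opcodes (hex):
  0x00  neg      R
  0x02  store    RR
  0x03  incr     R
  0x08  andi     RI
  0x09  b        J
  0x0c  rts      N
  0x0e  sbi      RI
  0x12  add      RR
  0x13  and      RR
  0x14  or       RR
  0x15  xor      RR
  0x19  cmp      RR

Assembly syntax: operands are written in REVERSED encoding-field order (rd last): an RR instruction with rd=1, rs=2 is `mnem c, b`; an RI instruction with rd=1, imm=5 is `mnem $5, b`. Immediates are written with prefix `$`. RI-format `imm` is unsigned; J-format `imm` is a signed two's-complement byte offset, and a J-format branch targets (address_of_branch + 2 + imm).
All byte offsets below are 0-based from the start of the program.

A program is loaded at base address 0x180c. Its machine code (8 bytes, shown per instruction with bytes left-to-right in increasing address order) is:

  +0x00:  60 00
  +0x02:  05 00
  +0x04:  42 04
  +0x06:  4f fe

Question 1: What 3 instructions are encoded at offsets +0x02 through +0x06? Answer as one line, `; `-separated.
neg h; andi $4, c; b $-2

[02] 05 00 → 0x0500
  op=0x0500>>11=0x0 ⇒ neg (R)
  rd: (w>>8)&0x7=0x5 → h
[04] 42 04 → 0x4204
  op=0x4204>>11=0x8 ⇒ andi (RI)
  rd: (w>>8)&0x7=0x2 → c
  imm: (w>>0)&0xff=0x4 → $4
[06] 4f fe → 0x4ffe
  op=0x4ffe>>11=0x9 ⇒ b (J)
  imm: (w>>0)&0x7ff=0x7fe (s11→-2) → $-2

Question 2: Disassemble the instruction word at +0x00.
@+00  big-endian(60 00) = 0x6000
  op=0x6000>>11=0xc ⇒ rts (N)

rts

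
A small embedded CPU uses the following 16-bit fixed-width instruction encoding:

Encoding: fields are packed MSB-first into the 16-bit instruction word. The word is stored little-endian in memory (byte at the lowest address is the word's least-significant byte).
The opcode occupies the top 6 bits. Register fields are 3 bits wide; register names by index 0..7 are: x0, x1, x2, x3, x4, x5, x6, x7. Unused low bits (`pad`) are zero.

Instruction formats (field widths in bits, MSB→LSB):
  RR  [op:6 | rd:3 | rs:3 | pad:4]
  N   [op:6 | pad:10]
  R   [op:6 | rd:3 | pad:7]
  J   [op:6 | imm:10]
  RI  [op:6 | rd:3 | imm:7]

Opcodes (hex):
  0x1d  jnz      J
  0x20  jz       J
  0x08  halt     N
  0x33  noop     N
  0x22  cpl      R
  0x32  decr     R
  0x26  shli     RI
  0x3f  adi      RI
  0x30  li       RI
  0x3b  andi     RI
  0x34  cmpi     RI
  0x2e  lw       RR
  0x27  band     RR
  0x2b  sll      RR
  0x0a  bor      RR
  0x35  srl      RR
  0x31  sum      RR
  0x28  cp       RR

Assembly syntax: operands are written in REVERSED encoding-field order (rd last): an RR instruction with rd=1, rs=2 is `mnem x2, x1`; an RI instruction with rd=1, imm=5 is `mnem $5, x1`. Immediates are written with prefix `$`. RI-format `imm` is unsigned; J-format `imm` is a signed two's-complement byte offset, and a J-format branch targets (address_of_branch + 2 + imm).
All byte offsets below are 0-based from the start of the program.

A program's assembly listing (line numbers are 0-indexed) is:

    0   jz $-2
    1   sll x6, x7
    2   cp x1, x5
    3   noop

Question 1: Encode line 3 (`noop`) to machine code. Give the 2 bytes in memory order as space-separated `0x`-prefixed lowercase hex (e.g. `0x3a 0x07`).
L3: noop op=0x33:6|pad=0:10 ⇒ 0xcc00 ⇒ little 00 cc

0x00 0xcc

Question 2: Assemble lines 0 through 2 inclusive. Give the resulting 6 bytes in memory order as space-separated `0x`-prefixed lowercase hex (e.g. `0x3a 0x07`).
0xfe 0x83 0xe0 0xaf 0x90 0xa2

0. jz fields op=0x20:6|imm=-2:10 → word 83feh → fe 83
1. sll fields op=0x2b:6|rd=7:3|rs=6:3|pad=0:4 → word afe0h → e0 af
2. cp fields op=0x28:6|rd=5:3|rs=1:3|pad=0:4 → word a290h → 90 a2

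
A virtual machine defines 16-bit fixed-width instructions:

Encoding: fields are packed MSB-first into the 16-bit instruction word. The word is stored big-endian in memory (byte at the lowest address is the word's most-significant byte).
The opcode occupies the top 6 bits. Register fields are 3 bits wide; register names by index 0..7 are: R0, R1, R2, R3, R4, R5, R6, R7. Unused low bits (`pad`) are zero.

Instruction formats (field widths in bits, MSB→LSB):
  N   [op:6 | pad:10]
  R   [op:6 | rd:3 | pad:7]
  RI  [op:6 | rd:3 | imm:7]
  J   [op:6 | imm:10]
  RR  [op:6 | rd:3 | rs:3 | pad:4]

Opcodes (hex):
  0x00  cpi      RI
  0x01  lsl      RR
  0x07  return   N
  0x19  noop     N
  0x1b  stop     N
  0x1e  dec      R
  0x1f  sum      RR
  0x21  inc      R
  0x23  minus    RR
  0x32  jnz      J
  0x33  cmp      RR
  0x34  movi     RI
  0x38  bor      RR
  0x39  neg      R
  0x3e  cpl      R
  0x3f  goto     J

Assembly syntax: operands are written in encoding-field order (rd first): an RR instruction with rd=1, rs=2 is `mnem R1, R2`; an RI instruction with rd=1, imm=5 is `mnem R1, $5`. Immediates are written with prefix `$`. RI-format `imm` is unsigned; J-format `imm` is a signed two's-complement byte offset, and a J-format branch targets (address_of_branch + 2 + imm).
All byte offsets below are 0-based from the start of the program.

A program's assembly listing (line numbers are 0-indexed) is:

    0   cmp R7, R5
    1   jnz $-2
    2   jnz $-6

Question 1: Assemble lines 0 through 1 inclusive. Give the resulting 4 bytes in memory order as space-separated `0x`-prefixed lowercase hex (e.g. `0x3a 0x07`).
0xcf 0xd0 0xcb 0xfe

line 0 (cmp): pack op=0x33:6|rd=7:3|rs=5:3|pad=0:4 = 0xcfd0; big→ cf d0
line 1 (jnz): pack op=0x32:6|imm=-2:10 = 0xcbfe; big→ cb fe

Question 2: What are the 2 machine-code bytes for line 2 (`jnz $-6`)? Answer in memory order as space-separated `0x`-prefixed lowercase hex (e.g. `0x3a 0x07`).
0xcb 0xfa

2. jnz fields op=0x32:6|imm=-6:10 → word cbfah → cb fa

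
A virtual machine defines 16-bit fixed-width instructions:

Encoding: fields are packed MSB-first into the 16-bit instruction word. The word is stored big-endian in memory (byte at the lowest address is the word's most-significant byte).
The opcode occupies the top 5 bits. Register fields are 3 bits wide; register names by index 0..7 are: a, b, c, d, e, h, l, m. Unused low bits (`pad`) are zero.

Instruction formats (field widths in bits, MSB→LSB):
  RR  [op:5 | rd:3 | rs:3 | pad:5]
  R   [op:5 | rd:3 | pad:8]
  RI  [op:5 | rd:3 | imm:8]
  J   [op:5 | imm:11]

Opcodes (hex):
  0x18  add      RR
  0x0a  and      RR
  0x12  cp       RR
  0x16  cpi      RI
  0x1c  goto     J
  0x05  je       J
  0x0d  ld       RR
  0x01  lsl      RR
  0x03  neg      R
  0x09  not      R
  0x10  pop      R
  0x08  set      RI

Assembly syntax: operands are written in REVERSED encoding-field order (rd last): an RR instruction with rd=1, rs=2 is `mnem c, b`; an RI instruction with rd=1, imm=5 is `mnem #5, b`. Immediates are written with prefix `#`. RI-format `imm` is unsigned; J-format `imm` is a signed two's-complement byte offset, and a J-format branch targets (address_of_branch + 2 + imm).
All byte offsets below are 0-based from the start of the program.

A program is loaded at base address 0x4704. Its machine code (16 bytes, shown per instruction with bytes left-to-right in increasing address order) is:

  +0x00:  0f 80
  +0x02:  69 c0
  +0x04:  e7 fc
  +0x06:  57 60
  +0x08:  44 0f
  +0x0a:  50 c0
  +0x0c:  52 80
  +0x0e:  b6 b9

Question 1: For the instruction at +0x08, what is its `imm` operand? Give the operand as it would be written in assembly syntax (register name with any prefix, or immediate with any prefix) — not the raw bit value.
+0x08: 44 0f ⇒ word 0x440f (big)
  opcode bits[15:11]=0x8: set/RI
  rd@[10:8]=0x4 ⇒ e
  imm@[7:0]=0xf ⇒ #15

#15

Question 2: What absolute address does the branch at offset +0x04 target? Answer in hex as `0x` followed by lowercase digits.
+0x04: e7 fc ⇒ word 0xe7fc (big)
  opcode bits[15:11]=0x1c: goto/J
  imm@[10:0]=0x7fc (s11→-4) ⇒ #-4
  target = base 0x4704 + off 0x04 + 2 + imm -4 = 0x4706

0x4706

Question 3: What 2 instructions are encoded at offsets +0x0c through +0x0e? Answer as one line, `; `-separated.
and e, c; cpi #185, l

[0c] 52 80 → 0x5280
  top 5b → 0xa → and [RR]
  rd: (w>>8)&0x7=0x2 → c
  rs: (w>>5)&0x7=0x4 → e
[0e] b6 b9 → 0xb6b9
  top 5b → 0x16 → cpi [RI]
  rd: (w>>8)&0x7=0x6 → l
  imm: (w>>0)&0xff=0xb9 → #185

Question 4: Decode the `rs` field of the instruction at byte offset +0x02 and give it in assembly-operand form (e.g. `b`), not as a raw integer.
[02] 69 c0 → 0x69c0
  op=0x69c0>>11=0xd ⇒ ld (RR)
  rd: (w>>8)&0x7=0x1 → b
  rs: (w>>5)&0x7=0x6 → l

l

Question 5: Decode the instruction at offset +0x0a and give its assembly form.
+0x0a: 50 c0 ⇒ word 0x50c0 (big)
  top 5b → 0xa → and [RR]
  rd: (w>>8)&0x7=0x0 → a
  rs: (w>>5)&0x7=0x6 → l

and l, a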